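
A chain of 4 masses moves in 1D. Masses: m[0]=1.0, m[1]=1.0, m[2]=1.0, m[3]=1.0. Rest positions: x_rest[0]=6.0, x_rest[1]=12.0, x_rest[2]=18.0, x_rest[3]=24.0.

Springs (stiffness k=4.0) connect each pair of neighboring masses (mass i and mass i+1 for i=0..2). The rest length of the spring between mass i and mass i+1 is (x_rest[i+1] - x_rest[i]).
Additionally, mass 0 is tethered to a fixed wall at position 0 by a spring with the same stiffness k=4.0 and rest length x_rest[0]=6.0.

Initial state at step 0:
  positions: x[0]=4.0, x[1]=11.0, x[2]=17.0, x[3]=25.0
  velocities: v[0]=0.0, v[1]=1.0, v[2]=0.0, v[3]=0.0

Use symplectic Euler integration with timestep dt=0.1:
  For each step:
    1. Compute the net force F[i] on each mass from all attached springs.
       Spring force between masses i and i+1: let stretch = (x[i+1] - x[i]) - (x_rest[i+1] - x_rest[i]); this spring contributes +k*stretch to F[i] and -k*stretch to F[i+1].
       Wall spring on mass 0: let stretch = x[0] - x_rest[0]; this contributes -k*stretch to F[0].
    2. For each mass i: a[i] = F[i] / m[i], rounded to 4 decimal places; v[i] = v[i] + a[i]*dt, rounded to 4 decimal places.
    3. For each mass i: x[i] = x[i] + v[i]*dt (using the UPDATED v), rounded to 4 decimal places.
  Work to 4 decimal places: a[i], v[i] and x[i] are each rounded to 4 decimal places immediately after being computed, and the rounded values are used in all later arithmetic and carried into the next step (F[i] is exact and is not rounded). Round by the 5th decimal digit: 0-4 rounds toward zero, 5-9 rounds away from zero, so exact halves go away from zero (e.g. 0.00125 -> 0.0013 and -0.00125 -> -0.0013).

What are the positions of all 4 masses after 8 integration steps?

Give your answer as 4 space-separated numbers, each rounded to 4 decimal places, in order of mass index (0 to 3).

Answer: 6.7088 11.5347 18.3668 23.2117

Derivation:
Step 0: x=[4.0000 11.0000 17.0000 25.0000] v=[0.0000 1.0000 0.0000 0.0000]
Step 1: x=[4.1200 11.0600 17.0800 24.9200] v=[1.2000 0.6000 0.8000 -0.8000]
Step 2: x=[4.3528 11.0832 17.2328 24.7664] v=[2.3280 0.2320 1.5280 -1.5360]
Step 3: x=[4.6807 11.0832 17.4410 24.5515] v=[3.2790 -0.0003 2.0816 -2.1494]
Step 4: x=[5.0775 11.0814 17.6793 24.2921] v=[3.9677 -0.0182 2.3827 -2.5936]
Step 5: x=[5.5113 11.1033 17.9182 24.0082] v=[4.3383 0.2194 2.3887 -2.8387]
Step 6: x=[5.9484 11.1742 18.1281 23.7207] v=[4.3706 0.7086 2.0987 -2.8747]
Step 7: x=[6.3566 11.3142 18.2835 23.4495] v=[4.0816 1.3998 1.5542 -2.7117]
Step 8: x=[6.7088 11.5347 18.3668 23.2117] v=[3.5220 2.2045 0.8329 -2.3781]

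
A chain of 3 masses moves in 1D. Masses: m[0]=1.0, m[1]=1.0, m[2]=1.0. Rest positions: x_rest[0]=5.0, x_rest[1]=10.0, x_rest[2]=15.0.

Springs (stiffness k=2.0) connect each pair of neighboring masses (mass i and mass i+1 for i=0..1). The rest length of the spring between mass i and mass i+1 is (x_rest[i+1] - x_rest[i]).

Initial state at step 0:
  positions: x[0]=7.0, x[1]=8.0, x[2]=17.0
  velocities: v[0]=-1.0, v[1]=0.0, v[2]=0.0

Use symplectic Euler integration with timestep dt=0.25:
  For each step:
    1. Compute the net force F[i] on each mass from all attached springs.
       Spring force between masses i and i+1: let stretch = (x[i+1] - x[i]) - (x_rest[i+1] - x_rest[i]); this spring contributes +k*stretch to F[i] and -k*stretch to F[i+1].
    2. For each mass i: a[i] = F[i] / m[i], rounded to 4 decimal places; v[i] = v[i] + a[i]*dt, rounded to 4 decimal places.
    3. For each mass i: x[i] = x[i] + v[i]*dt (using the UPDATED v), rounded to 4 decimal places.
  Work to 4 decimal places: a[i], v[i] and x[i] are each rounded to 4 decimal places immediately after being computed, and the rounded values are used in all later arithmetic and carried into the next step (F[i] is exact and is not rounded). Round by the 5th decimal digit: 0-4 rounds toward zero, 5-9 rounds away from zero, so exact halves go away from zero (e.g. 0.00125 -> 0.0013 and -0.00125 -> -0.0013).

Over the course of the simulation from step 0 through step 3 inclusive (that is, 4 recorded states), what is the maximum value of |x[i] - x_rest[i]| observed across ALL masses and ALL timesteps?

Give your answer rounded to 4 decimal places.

Step 0: x=[7.0000 8.0000 17.0000] v=[-1.0000 0.0000 0.0000]
Step 1: x=[6.2500 9.0000 16.5000] v=[-3.0000 4.0000 -2.0000]
Step 2: x=[5.2188 10.5938 15.6875] v=[-4.1250 6.3750 -3.2500]
Step 3: x=[4.2344 12.1524 14.8633] v=[-3.9375 6.2344 -3.2969]
Max displacement = 2.1524

Answer: 2.1524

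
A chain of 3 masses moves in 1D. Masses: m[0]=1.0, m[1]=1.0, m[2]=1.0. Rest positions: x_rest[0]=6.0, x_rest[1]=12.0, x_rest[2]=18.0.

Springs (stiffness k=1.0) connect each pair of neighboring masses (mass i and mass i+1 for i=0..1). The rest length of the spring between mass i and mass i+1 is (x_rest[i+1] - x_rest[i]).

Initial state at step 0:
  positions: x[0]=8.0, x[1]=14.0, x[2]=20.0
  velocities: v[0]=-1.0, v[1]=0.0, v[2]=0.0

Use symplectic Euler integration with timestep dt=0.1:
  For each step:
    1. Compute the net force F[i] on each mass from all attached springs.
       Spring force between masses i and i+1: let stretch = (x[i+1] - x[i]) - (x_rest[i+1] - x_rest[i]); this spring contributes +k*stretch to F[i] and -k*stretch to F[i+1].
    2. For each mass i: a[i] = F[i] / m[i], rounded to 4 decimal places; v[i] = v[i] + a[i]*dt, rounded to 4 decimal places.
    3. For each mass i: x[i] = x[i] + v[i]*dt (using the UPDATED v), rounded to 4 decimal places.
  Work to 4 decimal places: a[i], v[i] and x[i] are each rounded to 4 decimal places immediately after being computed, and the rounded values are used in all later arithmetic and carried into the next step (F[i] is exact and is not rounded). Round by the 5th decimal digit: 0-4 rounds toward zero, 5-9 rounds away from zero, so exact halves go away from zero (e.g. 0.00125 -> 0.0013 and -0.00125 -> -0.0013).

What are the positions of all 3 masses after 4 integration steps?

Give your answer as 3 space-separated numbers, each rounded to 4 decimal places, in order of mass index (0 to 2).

Step 0: x=[8.0000 14.0000 20.0000] v=[-1.0000 0.0000 0.0000]
Step 1: x=[7.9000 14.0000 20.0000] v=[-1.0000 0.0000 0.0000]
Step 2: x=[7.8010 13.9990 20.0000] v=[-0.9900 -0.0100 0.0000]
Step 3: x=[7.7040 13.9960 20.0000] v=[-0.9702 -0.0297 -0.0001]
Step 4: x=[7.6099 13.9902 20.0000] v=[-0.9410 -0.0585 -0.0005]

Answer: 7.6099 13.9902 20.0000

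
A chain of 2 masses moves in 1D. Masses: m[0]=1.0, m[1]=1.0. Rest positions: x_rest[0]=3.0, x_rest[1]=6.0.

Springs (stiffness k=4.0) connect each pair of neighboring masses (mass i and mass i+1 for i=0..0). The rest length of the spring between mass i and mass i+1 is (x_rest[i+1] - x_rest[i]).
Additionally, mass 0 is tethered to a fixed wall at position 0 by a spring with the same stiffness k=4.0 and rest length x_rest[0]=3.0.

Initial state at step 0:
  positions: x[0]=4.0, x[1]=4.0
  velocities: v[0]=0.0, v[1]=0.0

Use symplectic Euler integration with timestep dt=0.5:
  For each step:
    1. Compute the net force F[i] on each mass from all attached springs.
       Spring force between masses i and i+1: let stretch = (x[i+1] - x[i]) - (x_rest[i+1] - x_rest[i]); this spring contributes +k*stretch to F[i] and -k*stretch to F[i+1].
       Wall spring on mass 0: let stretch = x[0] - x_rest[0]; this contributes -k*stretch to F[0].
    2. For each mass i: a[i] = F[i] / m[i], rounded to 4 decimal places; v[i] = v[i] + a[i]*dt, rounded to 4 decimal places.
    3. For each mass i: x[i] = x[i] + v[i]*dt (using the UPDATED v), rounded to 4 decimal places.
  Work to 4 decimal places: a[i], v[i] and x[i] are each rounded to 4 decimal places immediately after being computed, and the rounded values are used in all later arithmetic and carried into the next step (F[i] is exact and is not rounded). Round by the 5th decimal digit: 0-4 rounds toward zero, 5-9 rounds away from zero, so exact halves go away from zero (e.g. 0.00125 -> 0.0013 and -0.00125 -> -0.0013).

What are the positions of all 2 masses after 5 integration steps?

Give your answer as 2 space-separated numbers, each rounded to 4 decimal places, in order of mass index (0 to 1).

Step 0: x=[4.0000 4.0000] v=[0.0000 0.0000]
Step 1: x=[0.0000 7.0000] v=[-8.0000 6.0000]
Step 2: x=[3.0000 6.0000] v=[6.0000 -2.0000]
Step 3: x=[6.0000 5.0000] v=[6.0000 -2.0000]
Step 4: x=[2.0000 8.0000] v=[-8.0000 6.0000]
Step 5: x=[2.0000 8.0000] v=[0.0000 0.0000]

Answer: 2.0000 8.0000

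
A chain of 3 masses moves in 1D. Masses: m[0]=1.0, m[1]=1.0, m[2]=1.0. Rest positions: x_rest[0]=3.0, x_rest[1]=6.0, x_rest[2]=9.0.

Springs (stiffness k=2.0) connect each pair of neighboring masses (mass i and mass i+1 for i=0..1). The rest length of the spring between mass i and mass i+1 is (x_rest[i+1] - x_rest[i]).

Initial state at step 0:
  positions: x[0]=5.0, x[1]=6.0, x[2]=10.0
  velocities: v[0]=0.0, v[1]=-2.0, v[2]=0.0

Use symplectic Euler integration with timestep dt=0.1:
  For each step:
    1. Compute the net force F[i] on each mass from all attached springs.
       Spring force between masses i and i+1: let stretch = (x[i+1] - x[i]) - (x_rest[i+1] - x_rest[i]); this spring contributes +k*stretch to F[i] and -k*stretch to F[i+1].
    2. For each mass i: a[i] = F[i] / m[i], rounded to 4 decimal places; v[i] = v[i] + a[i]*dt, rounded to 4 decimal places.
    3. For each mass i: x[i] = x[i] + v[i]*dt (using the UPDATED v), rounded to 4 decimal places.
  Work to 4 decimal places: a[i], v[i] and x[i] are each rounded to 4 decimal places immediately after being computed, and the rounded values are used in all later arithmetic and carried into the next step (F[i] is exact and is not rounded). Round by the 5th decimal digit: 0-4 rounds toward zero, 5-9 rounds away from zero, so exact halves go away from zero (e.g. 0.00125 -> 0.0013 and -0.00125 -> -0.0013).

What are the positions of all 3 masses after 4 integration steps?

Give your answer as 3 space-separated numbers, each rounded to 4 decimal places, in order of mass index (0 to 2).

Step 0: x=[5.0000 6.0000 10.0000] v=[0.0000 -2.0000 0.0000]
Step 1: x=[4.9600 5.8600 9.9800] v=[-0.4000 -1.4000 -0.2000]
Step 2: x=[4.8780 5.7844 9.9376] v=[-0.8200 -0.7560 -0.4240]
Step 3: x=[4.7541 5.7737 9.8721] v=[-1.2387 -0.1066 -0.6546]
Step 4: x=[4.5906 5.8246 9.7847] v=[-1.6348 0.5092 -0.8743]

Answer: 4.5906 5.8246 9.7847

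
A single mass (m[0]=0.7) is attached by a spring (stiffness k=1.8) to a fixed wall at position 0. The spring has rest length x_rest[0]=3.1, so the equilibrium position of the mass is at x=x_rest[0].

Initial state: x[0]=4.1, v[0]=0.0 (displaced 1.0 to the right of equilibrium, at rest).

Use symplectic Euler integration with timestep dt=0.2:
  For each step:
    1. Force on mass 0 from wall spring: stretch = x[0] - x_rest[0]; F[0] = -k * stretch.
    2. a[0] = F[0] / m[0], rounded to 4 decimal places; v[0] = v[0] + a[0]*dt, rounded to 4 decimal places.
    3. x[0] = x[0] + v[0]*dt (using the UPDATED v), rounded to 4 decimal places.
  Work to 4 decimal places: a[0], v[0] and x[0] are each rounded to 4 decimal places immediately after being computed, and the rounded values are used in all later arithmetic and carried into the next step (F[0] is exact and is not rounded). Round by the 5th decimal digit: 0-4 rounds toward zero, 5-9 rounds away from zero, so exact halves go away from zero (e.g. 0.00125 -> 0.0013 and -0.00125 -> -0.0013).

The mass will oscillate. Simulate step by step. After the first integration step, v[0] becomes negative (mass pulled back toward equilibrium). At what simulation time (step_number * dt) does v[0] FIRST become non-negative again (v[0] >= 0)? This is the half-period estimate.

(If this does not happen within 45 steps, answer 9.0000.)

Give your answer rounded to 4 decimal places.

Step 0: x=[4.1000] v=[0.0000]
Step 1: x=[3.9971] v=[-0.5143]
Step 2: x=[3.8020] v=[-0.9757]
Step 3: x=[3.5347] v=[-1.3367]
Step 4: x=[3.2226] v=[-1.5603]
Step 5: x=[2.8979] v=[-1.6234]
Step 6: x=[2.5940] v=[-1.5195]
Step 7: x=[2.3421] v=[-1.2593]
Step 8: x=[2.1682] v=[-0.8695]
Step 9: x=[2.0901] v=[-0.3903]
Step 10: x=[2.1159] v=[0.1291]
First v>=0 after going negative at step 10, time=2.0000

Answer: 2.0000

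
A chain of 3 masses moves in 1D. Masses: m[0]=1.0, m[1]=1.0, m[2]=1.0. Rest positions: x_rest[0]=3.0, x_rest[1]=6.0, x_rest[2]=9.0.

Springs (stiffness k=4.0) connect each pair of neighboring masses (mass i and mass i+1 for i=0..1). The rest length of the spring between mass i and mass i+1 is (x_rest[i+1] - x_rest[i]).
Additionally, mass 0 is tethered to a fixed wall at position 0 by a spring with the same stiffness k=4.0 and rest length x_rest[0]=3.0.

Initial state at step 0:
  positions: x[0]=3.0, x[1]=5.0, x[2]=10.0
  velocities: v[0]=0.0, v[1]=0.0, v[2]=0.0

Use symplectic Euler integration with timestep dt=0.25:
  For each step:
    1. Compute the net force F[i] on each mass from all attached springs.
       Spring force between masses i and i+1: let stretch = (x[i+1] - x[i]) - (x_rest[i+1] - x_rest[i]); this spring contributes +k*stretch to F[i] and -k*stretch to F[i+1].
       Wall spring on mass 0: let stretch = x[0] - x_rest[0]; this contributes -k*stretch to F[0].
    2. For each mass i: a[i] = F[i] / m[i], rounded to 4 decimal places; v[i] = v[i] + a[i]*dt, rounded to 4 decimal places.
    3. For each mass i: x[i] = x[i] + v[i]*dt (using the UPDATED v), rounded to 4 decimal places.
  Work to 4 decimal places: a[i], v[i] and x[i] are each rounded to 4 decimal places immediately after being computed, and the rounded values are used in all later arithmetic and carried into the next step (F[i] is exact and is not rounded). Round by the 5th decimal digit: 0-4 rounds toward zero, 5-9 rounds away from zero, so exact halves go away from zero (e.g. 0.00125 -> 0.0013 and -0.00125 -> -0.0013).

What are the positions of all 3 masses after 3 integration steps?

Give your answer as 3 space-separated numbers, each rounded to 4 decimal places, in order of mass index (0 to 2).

Step 0: x=[3.0000 5.0000 10.0000] v=[0.0000 0.0000 0.0000]
Step 1: x=[2.7500 5.7500 9.5000] v=[-1.0000 3.0000 -2.0000]
Step 2: x=[2.5625 6.6875 8.8125] v=[-0.7500 3.7500 -2.7500]
Step 3: x=[2.7656 7.1250 8.3438] v=[0.8125 1.7500 -1.8750]

Answer: 2.7656 7.1250 8.3438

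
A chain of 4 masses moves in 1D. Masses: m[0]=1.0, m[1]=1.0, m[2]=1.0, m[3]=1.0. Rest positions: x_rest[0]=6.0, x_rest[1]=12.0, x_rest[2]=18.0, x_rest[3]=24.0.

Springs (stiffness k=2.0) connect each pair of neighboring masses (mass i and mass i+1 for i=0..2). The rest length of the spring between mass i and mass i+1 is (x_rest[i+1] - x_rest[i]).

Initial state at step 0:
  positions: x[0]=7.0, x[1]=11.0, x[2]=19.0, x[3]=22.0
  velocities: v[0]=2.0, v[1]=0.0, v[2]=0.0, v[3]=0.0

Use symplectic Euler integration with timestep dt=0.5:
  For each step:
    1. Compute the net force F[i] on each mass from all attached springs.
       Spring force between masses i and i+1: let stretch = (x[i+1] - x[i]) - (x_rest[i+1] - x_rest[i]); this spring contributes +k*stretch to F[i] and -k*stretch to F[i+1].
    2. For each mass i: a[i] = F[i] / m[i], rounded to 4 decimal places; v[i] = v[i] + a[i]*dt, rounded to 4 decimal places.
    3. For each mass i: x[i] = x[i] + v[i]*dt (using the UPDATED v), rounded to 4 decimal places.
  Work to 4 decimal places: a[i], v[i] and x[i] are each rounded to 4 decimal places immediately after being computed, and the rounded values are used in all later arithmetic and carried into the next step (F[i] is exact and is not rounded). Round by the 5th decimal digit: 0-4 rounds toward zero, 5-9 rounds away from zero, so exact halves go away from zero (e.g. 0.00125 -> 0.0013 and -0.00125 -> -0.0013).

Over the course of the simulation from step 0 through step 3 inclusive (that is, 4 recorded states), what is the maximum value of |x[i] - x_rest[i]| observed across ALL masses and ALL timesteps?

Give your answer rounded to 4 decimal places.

Step 0: x=[7.0000 11.0000 19.0000 22.0000] v=[2.0000 0.0000 0.0000 0.0000]
Step 1: x=[7.0000 13.0000 16.5000 23.5000] v=[0.0000 4.0000 -5.0000 3.0000]
Step 2: x=[7.0000 13.7500 15.7500 24.5000] v=[0.0000 1.5000 -1.5000 2.0000]
Step 3: x=[7.3750 12.1250 18.3750 24.1250] v=[0.7500 -3.2500 5.2500 -0.7500]
Max displacement = 2.2500

Answer: 2.2500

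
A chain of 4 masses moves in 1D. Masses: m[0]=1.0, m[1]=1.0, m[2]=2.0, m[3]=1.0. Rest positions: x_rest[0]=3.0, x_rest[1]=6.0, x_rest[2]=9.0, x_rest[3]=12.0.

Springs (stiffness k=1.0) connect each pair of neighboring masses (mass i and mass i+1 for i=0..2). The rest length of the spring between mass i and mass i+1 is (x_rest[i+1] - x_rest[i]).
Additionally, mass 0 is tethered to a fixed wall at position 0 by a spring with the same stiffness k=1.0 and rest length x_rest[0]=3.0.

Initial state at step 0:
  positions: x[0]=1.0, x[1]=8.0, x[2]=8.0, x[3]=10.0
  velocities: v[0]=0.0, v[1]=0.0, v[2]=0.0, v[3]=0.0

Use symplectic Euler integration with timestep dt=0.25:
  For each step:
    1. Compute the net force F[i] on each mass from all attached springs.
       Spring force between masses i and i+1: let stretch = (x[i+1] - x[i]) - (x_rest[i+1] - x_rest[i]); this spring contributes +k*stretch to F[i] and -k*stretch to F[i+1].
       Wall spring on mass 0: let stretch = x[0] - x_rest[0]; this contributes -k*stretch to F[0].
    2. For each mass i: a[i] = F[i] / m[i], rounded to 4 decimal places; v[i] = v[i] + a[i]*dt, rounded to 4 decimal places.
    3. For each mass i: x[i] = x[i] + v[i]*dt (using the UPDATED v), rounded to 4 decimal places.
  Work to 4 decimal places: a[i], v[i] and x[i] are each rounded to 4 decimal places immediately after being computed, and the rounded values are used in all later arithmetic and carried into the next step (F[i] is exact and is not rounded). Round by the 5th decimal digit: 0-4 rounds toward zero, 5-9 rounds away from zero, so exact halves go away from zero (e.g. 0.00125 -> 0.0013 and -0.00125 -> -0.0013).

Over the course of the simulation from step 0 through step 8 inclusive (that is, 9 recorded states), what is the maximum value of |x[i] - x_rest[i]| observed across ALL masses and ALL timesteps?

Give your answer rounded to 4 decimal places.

Step 0: x=[1.0000 8.0000 8.0000 10.0000] v=[0.0000 0.0000 0.0000 0.0000]
Step 1: x=[1.3750 7.5625 8.0625 10.0625] v=[1.5000 -1.7500 0.2500 0.2500]
Step 2: x=[2.0508 6.7695 8.1719 10.1875] v=[2.7031 -3.1719 0.4375 0.5000]
Step 3: x=[2.8933 5.7693 8.3005 10.3740] v=[3.3701 -4.0010 0.5142 0.7461]
Step 4: x=[3.7348 4.7475 8.4148 10.6184] v=[3.3658 -4.0872 0.4570 0.9777]
Step 5: x=[4.4061 3.8916 8.4833 10.9126] v=[2.6853 -3.4236 0.2740 1.1768]
Step 6: x=[4.7699 3.3548 8.4842 11.2425] v=[1.4552 -2.1471 0.0037 1.3195]
Step 7: x=[4.7471 3.2271 8.4110 11.5875] v=[-0.0911 -0.5110 -0.2927 1.3799]
Step 8: x=[4.3326 3.5184 8.2751 11.9215] v=[-1.6579 1.1650 -0.5436 1.3358]
Max displacement = 2.7729

Answer: 2.7729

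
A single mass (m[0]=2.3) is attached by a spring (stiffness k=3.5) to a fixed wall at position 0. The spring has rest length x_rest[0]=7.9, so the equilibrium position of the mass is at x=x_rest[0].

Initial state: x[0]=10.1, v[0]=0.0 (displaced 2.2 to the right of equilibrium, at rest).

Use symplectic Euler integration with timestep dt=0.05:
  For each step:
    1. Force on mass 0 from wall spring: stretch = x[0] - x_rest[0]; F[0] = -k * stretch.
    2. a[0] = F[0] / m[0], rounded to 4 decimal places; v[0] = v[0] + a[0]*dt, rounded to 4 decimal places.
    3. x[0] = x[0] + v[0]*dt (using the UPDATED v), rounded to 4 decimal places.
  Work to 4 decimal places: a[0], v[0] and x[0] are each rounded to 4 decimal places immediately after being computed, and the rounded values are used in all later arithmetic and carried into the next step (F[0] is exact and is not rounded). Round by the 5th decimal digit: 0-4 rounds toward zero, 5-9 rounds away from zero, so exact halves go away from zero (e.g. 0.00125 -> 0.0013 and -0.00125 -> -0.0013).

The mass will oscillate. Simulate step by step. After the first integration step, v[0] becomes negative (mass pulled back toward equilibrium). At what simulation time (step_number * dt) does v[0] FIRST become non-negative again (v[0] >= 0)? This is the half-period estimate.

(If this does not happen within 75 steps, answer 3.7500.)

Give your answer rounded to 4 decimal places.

Answer: 2.5500

Derivation:
Step 0: x=[10.1000] v=[0.0000]
Step 1: x=[10.0916] v=[-0.1674]
Step 2: x=[10.0749] v=[-0.3342]
Step 3: x=[10.0499] v=[-0.4997]
Step 4: x=[10.0167] v=[-0.6633]
Step 5: x=[9.9755] v=[-0.8244]
Step 6: x=[9.9264] v=[-0.9823]
Step 7: x=[9.8696] v=[-1.1365]
Step 8: x=[9.8053] v=[-1.2864]
Step 9: x=[9.7337] v=[-1.4314]
Step 10: x=[9.6552] v=[-1.5709]
Step 11: x=[9.5700] v=[-1.7045]
Step 12: x=[9.4784] v=[-1.8316]
Step 13: x=[9.3808] v=[-1.9517]
Step 14: x=[9.2776] v=[-2.0644]
Step 15: x=[9.1691] v=[-2.1692]
Step 16: x=[9.0558] v=[-2.2658]
Step 17: x=[8.9381] v=[-2.3537]
Step 18: x=[8.8165] v=[-2.4327]
Step 19: x=[8.6914] v=[-2.5024]
Step 20: x=[8.5633] v=[-2.5626]
Step 21: x=[8.4326] v=[-2.6131]
Step 22: x=[8.2999] v=[-2.6536]
Step 23: x=[8.1657] v=[-2.6840]
Step 24: x=[8.0305] v=[-2.7042]
Step 25: x=[7.8948] v=[-2.7141]
Step 26: x=[7.7591] v=[-2.7137]
Step 27: x=[7.6240] v=[-2.7030]
Step 28: x=[7.4899] v=[-2.6820]
Step 29: x=[7.3574] v=[-2.6508]
Step 30: x=[7.2269] v=[-2.6095]
Step 31: x=[7.0990] v=[-2.5583]
Step 32: x=[6.9741] v=[-2.4974]
Step 33: x=[6.8528] v=[-2.4270]
Step 34: x=[6.7354] v=[-2.3473]
Step 35: x=[6.6225] v=[-2.2587]
Step 36: x=[6.5144] v=[-2.1615]
Step 37: x=[6.4116] v=[-2.0561]
Step 38: x=[6.3145] v=[-1.9429]
Step 39: x=[6.2234] v=[-1.8223]
Step 40: x=[6.1387] v=[-1.6947]
Step 41: x=[6.0607] v=[-1.5607]
Step 42: x=[5.9897] v=[-1.4208]
Step 43: x=[5.9259] v=[-1.2755]
Step 44: x=[5.8696] v=[-1.1253]
Step 45: x=[5.8211] v=[-0.9708]
Step 46: x=[5.7805] v=[-0.8126]
Step 47: x=[5.7479] v=[-0.6513]
Step 48: x=[5.7235] v=[-0.4876]
Step 49: x=[5.7074] v=[-0.3220]
Step 50: x=[5.6996] v=[-0.1552]
Step 51: x=[5.7002] v=[0.0122]
First v>=0 after going negative at step 51, time=2.5500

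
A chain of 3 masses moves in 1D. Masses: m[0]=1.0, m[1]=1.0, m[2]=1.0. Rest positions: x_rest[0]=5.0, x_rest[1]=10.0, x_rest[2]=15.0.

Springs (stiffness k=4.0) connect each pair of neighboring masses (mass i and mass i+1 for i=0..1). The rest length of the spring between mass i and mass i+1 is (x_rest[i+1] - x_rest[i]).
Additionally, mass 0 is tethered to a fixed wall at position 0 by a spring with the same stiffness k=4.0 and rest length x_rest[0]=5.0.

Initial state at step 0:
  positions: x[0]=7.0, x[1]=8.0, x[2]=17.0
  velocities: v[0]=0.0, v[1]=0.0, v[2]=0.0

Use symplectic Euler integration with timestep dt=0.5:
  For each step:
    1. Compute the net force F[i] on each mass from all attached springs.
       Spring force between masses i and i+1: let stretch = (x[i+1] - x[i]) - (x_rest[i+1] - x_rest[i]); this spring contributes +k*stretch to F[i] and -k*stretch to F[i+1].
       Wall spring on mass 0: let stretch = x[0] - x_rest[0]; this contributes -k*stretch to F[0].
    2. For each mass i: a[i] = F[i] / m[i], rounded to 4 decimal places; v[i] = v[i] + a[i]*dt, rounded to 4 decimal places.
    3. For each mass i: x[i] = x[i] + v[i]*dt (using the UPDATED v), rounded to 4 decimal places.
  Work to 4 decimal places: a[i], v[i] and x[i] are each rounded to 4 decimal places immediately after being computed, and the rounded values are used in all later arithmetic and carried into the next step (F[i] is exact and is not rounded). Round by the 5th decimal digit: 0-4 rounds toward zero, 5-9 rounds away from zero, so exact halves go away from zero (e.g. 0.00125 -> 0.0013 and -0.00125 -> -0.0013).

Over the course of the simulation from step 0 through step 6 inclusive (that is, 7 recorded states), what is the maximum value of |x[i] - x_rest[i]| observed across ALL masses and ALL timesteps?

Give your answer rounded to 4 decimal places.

Answer: 6.0000

Derivation:
Step 0: x=[7.0000 8.0000 17.0000] v=[0.0000 0.0000 0.0000]
Step 1: x=[1.0000 16.0000 13.0000] v=[-12.0000 16.0000 -8.0000]
Step 2: x=[9.0000 6.0000 17.0000] v=[16.0000 -20.0000 8.0000]
Step 3: x=[5.0000 10.0000 15.0000] v=[-8.0000 8.0000 -4.0000]
Step 4: x=[1.0000 14.0000 13.0000] v=[-8.0000 8.0000 -4.0000]
Step 5: x=[9.0000 4.0000 17.0000] v=[16.0000 -20.0000 8.0000]
Step 6: x=[3.0000 12.0000 13.0000] v=[-12.0000 16.0000 -8.0000]
Max displacement = 6.0000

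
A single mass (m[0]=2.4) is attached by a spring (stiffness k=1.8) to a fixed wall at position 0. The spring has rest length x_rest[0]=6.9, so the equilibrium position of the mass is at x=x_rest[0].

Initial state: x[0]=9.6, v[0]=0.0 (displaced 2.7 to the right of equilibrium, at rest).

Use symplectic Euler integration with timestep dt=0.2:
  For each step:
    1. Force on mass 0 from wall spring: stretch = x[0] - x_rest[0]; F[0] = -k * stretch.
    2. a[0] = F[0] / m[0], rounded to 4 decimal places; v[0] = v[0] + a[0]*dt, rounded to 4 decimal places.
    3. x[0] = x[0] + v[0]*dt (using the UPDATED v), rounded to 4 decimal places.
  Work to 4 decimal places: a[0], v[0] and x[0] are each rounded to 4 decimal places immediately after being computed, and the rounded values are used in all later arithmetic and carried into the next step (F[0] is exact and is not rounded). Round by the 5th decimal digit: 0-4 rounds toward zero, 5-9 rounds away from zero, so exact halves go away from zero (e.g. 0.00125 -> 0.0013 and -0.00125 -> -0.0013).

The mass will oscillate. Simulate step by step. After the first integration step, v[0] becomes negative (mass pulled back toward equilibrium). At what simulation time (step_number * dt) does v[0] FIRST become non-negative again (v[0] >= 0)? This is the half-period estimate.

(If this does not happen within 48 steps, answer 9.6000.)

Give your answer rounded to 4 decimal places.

Answer: 3.8000

Derivation:
Step 0: x=[9.6000] v=[0.0000]
Step 1: x=[9.5190] v=[-0.4050]
Step 2: x=[9.3594] v=[-0.7979]
Step 3: x=[9.1260] v=[-1.1668]
Step 4: x=[8.8259] v=[-1.5007]
Step 5: x=[8.4680] v=[-1.7896]
Step 6: x=[8.0630] v=[-2.0248]
Step 7: x=[7.6231] v=[-2.1993]
Step 8: x=[7.1615] v=[-2.3078]
Step 9: x=[6.6921] v=[-2.3470]
Step 10: x=[6.2289] v=[-2.3158]
Step 11: x=[5.7859] v=[-2.2151]
Step 12: x=[5.3763] v=[-2.0480]
Step 13: x=[5.0124] v=[-1.8194]
Step 14: x=[4.7051] v=[-1.5363]
Step 15: x=[4.4637] v=[-1.2071]
Step 16: x=[4.2954] v=[-0.8417]
Step 17: x=[4.2052] v=[-0.4510]
Step 18: x=[4.1958] v=[-0.0468]
Step 19: x=[4.2676] v=[0.3588]
First v>=0 after going negative at step 19, time=3.8000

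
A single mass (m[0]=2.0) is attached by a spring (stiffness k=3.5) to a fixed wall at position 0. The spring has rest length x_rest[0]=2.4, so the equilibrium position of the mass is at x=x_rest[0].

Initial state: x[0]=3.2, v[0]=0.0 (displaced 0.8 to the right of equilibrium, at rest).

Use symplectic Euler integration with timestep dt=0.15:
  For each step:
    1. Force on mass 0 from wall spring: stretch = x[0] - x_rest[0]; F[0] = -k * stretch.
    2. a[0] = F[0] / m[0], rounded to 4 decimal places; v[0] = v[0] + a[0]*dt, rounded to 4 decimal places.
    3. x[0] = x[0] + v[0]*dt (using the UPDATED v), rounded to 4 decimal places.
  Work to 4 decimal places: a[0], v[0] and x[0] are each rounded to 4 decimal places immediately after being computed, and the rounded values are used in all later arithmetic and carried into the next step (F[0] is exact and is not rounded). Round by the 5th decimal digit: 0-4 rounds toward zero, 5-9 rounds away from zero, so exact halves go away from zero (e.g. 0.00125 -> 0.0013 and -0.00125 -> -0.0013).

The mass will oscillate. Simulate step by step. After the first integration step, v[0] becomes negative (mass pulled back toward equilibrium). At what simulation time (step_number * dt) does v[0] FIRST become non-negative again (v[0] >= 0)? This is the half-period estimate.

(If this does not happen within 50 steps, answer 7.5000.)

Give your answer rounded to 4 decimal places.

Answer: 2.4000

Derivation:
Step 0: x=[3.2000] v=[0.0000]
Step 1: x=[3.1685] v=[-0.2100]
Step 2: x=[3.1067] v=[-0.4117]
Step 3: x=[3.0171] v=[-0.5972]
Step 4: x=[2.9032] v=[-0.7592]
Step 5: x=[2.7695] v=[-0.8913]
Step 6: x=[2.6213] v=[-0.9883]
Step 7: x=[2.4643] v=[-1.0464]
Step 8: x=[2.3048] v=[-1.0633]
Step 9: x=[2.1491] v=[-1.0383]
Step 10: x=[2.0032] v=[-0.9724]
Step 11: x=[1.8730] v=[-0.8682]
Step 12: x=[1.7635] v=[-0.7299]
Step 13: x=[1.6791] v=[-0.5628]
Step 14: x=[1.6231] v=[-0.3736]
Step 15: x=[1.5976] v=[-0.1697]
Step 16: x=[1.6037] v=[0.0409]
First v>=0 after going negative at step 16, time=2.4000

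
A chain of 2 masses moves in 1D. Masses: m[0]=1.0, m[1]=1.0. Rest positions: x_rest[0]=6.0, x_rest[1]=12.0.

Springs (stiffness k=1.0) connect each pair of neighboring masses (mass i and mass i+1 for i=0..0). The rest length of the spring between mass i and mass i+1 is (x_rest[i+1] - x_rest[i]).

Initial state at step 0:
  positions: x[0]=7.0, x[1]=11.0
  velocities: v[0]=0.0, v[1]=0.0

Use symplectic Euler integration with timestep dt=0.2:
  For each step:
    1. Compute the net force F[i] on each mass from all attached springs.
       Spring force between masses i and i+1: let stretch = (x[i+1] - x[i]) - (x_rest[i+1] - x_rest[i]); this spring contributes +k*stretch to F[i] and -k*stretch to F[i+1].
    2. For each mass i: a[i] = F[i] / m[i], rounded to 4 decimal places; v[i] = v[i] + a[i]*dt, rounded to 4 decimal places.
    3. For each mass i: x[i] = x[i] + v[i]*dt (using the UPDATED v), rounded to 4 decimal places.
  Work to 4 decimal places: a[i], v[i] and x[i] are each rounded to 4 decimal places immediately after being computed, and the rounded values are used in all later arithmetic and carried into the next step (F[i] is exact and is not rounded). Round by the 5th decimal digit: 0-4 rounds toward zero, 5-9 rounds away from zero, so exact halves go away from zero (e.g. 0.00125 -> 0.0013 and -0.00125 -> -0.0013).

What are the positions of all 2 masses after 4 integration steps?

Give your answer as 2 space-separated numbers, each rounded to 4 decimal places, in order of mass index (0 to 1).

Answer: 6.2925 11.7075

Derivation:
Step 0: x=[7.0000 11.0000] v=[0.0000 0.0000]
Step 1: x=[6.9200 11.0800] v=[-0.4000 0.4000]
Step 2: x=[6.7664 11.2336] v=[-0.7680 0.7680]
Step 3: x=[6.5515 11.4485] v=[-1.0746 1.0746]
Step 4: x=[6.2925 11.7075] v=[-1.2952 1.2952]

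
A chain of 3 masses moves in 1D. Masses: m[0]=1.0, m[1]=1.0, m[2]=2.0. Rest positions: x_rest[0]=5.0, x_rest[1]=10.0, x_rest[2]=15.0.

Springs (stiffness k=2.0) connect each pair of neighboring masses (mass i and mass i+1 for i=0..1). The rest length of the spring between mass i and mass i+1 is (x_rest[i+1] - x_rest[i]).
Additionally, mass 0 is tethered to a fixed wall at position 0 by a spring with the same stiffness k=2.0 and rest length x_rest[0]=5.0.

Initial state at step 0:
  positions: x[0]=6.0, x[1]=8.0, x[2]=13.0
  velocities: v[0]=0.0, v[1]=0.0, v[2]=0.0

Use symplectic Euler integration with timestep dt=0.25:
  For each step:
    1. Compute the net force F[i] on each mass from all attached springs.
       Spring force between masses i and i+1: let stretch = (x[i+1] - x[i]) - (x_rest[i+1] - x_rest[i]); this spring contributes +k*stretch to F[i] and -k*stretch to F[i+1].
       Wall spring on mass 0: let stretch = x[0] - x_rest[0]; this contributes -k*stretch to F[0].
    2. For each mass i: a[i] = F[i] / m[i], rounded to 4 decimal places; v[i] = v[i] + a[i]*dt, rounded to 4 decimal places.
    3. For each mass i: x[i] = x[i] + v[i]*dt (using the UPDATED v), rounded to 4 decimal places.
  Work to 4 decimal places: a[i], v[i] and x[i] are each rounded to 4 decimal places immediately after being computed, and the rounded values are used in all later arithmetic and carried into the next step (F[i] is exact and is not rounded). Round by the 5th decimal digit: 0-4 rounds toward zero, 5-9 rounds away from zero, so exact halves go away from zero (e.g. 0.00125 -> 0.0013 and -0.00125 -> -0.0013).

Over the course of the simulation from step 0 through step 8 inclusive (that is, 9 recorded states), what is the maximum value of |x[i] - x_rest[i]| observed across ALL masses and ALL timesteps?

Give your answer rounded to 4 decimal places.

Step 0: x=[6.0000 8.0000 13.0000] v=[0.0000 0.0000 0.0000]
Step 1: x=[5.5000 8.3750 13.0000] v=[-2.0000 1.5000 0.0000]
Step 2: x=[4.6719 8.9688 13.0235] v=[-3.3125 2.3750 0.0938]
Step 3: x=[3.7969 9.5323 13.1060] v=[-3.5000 2.2539 0.3301]
Step 4: x=[3.1642 9.8256 13.2777] v=[-2.5308 1.1731 0.6867]
Step 5: x=[2.9687 9.7177 13.5461] v=[-0.7822 -0.4316 1.0737]
Step 6: x=[3.2457 9.2447 13.8878] v=[1.1080 -1.8919 1.3666]
Step 7: x=[3.8669 8.6022 14.2518] v=[2.4847 -2.5699 1.4558]
Step 8: x=[4.5966 8.0740 14.5752] v=[2.9189 -2.1128 1.2934]
Max displacement = 2.0313

Answer: 2.0313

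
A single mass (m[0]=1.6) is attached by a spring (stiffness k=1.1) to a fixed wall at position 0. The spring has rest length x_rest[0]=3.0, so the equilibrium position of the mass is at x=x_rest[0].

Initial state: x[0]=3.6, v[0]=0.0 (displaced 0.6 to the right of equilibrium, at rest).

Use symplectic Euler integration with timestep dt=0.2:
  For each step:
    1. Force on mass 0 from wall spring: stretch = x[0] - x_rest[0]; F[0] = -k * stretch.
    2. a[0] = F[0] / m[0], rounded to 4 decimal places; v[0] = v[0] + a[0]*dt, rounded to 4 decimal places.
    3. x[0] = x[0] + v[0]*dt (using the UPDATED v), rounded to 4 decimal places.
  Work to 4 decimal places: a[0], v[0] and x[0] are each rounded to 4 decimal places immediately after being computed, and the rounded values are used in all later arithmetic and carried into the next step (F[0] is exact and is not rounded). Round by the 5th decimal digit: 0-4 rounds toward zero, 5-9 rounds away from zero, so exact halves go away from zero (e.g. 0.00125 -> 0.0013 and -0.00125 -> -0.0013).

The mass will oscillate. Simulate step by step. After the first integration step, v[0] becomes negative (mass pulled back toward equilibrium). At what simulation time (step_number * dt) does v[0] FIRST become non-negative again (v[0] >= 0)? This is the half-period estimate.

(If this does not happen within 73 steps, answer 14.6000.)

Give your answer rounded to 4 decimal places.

Answer: 3.8000

Derivation:
Step 0: x=[3.6000] v=[0.0000]
Step 1: x=[3.5835] v=[-0.0825]
Step 2: x=[3.5510] v=[-0.1627]
Step 3: x=[3.5033] v=[-0.2385]
Step 4: x=[3.4418] v=[-0.3077]
Step 5: x=[3.3681] v=[-0.3684]
Step 6: x=[3.2843] v=[-0.4190]
Step 7: x=[3.1927] v=[-0.4581]
Step 8: x=[3.0958] v=[-0.4846]
Step 9: x=[2.9962] v=[-0.4978]
Step 10: x=[2.8967] v=[-0.4973]
Step 11: x=[2.8001] v=[-0.4831]
Step 12: x=[2.7090] v=[-0.4556]
Step 13: x=[2.6259] v=[-0.4156]
Step 14: x=[2.5531] v=[-0.3642]
Step 15: x=[2.4925] v=[-0.3028]
Step 16: x=[2.4459] v=[-0.2330]
Step 17: x=[2.4145] v=[-0.1568]
Step 18: x=[2.3992] v=[-0.0763]
Step 19: x=[2.4005] v=[0.0063]
First v>=0 after going negative at step 19, time=3.8000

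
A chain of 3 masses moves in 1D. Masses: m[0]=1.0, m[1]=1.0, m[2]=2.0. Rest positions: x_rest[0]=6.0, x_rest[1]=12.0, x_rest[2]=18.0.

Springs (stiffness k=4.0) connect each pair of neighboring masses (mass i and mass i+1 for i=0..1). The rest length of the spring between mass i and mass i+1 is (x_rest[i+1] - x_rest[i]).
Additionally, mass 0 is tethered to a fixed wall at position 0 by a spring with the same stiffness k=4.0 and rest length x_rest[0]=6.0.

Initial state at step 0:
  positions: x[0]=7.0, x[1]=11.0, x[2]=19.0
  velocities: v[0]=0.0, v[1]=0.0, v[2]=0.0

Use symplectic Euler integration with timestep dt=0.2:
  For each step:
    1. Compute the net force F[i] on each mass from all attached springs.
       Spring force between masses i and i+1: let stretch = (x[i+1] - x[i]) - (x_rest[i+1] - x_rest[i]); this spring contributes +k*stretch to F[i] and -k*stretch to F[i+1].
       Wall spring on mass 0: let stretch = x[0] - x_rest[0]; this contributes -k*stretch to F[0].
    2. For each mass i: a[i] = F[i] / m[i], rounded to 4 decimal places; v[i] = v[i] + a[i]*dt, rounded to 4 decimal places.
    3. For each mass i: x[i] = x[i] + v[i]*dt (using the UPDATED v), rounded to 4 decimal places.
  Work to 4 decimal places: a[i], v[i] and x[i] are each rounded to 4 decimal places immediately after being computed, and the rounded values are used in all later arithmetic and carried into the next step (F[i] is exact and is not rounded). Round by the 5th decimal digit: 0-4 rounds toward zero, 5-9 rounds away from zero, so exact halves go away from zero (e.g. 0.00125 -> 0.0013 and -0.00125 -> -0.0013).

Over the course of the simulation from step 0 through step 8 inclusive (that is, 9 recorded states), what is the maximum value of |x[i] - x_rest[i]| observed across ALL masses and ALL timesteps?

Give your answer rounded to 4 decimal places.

Answer: 1.7650

Derivation:
Step 0: x=[7.0000 11.0000 19.0000] v=[0.0000 0.0000 0.0000]
Step 1: x=[6.5200 11.6400 18.8400] v=[-2.4000 3.2000 -0.8000]
Step 2: x=[5.8160 12.6128 18.5840] v=[-3.5200 4.8640 -1.2800]
Step 3: x=[5.2689 13.4535 18.3303] v=[-2.7354 4.2035 -1.2685]
Step 4: x=[5.1883 13.7650 18.1665] v=[-0.4028 1.5573 -0.8192]
Step 5: x=[5.6499 13.4084 18.1305] v=[2.3079 -1.7829 -0.1798]
Step 6: x=[6.4489 12.5660 18.1968] v=[3.9948 -4.2120 0.3314]
Step 7: x=[7.1948 11.6458 18.2926] v=[3.7294 -4.6010 0.4791]
Step 8: x=[7.5017 11.0769 18.3367] v=[1.5344 -2.8444 0.2204]
Max displacement = 1.7650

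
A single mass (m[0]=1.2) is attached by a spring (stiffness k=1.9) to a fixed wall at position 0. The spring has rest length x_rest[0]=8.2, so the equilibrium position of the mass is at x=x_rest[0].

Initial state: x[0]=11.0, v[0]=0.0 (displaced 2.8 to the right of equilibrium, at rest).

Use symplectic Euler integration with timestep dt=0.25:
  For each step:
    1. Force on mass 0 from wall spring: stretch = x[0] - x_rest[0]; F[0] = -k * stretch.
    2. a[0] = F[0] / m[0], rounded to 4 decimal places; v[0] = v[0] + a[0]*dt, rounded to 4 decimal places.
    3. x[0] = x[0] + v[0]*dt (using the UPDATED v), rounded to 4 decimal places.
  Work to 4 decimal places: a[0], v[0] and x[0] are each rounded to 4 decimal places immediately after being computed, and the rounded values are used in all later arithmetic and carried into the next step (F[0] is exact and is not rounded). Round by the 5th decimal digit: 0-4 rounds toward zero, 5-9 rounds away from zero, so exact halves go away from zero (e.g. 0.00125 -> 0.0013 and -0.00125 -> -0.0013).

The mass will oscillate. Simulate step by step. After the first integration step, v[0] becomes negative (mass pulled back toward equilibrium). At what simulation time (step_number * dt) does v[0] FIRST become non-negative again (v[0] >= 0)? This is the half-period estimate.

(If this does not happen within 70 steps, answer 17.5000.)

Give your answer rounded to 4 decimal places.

Answer: 2.5000

Derivation:
Step 0: x=[11.0000] v=[0.0000]
Step 1: x=[10.7229] v=[-1.1083]
Step 2: x=[10.1962] v=[-2.1070]
Step 3: x=[9.4719] v=[-2.8972]
Step 4: x=[8.6217] v=[-3.4007]
Step 5: x=[7.7298] v=[-3.5676]
Step 6: x=[6.8844] v=[-3.3815]
Step 7: x=[6.1692] v=[-2.8608]
Step 8: x=[5.6550] v=[-2.0570]
Step 9: x=[5.3926] v=[-1.0496]
Step 10: x=[5.4080] v=[0.0617]
First v>=0 after going negative at step 10, time=2.5000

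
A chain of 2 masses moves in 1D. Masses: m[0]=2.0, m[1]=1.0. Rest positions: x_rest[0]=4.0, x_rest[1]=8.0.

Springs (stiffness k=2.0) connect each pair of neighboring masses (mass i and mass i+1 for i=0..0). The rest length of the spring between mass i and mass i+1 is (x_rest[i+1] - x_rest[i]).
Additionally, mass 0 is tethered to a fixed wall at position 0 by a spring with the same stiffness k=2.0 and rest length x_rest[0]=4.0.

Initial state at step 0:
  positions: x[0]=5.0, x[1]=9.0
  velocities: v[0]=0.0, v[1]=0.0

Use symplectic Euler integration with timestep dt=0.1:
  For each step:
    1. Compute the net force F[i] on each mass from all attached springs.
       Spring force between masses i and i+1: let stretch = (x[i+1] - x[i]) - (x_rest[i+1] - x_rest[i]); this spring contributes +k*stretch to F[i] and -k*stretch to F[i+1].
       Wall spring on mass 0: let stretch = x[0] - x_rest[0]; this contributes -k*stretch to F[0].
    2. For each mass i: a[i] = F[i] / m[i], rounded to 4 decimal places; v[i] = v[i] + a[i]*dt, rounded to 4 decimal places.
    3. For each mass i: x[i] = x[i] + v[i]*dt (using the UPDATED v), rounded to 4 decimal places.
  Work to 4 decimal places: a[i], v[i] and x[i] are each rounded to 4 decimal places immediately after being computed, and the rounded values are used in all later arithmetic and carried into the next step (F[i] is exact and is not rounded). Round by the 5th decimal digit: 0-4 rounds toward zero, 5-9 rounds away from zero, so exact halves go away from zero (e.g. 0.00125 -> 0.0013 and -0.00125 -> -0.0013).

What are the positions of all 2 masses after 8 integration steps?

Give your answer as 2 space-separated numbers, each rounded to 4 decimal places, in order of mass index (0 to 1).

Answer: 4.6794 8.9616

Derivation:
Step 0: x=[5.0000 9.0000] v=[0.0000 0.0000]
Step 1: x=[4.9900 9.0000] v=[-0.1000 0.0000]
Step 2: x=[4.9702 8.9998] v=[-0.1980 -0.0020]
Step 3: x=[4.9410 8.9990] v=[-0.2921 -0.0079]
Step 4: x=[4.9030 8.9971] v=[-0.3804 -0.0195]
Step 5: x=[4.8569 8.9933] v=[-0.4613 -0.0383]
Step 6: x=[4.8036 8.9867] v=[-0.5334 -0.0656]
Step 7: x=[4.7441 8.9765] v=[-0.5955 -0.1022]
Step 8: x=[4.6794 8.9616] v=[-0.6467 -0.1487]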